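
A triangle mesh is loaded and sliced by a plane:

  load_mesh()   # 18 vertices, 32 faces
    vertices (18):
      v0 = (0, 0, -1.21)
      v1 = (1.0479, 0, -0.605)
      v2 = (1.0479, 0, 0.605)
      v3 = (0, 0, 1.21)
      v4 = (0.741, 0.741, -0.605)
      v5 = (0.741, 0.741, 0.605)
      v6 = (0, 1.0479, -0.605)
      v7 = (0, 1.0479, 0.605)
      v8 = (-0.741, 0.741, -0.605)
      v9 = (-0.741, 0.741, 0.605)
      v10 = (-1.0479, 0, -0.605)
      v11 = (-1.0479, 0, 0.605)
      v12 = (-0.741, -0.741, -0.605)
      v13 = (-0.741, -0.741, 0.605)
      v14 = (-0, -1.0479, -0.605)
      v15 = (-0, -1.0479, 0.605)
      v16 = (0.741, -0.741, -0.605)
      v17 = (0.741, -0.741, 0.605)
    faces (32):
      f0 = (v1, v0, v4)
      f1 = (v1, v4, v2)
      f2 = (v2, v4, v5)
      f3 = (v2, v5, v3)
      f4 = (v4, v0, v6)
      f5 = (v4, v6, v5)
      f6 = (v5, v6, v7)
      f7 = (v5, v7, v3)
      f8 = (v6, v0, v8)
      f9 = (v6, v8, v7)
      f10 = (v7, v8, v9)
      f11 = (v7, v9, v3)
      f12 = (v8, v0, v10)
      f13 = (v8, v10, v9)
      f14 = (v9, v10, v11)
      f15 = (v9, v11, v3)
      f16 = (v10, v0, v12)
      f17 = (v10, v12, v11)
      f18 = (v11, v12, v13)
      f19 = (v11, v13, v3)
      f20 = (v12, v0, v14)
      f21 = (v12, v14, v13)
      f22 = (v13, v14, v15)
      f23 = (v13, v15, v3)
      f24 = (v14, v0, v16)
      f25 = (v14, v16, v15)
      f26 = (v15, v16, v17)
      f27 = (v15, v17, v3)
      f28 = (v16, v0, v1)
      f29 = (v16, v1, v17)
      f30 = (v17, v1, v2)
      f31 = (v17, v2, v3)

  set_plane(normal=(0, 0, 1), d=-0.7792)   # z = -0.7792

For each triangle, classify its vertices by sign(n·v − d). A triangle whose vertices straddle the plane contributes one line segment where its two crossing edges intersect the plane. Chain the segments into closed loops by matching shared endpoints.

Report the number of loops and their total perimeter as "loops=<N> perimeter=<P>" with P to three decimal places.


Straddling triangles (8 of 32):
  (v1,v0,v4) [+-+] → (0.746174, 0, -0.7792)–(0.527641, 0.527641, -0.7792)  len=0.5711
  (v4,v0,v6) [+-+] → (0.527641, 0.527641, -0.7792)–(0, 0.746174, -0.7792)  len=0.5711
  (v6,v0,v8) [+-+] → (0, 0.746174, -0.7792)–(-0.527641, 0.527641, -0.7792)  len=0.5711
  (v8,v0,v10) [+-+] → (-0.527641, 0.527641, -0.7792)–(-0.746174, 0, -0.7792)  len=0.5711
  (v10,v0,v12) [+-+] → (-0.746174, 0, -0.7792)–(-0.527641, -0.527641, -0.7792)  len=0.5711
  (v12,v0,v14) [+-+] → (-0.527641, -0.527641, -0.7792)–(0, -0.746174, -0.7792)  len=0.5711
  (v14,v0,v16) [+-+] → (0, -0.746174, -0.7792)–(0.527641, -0.527641, -0.7792)  len=0.5711
  (v16,v0,v1) [+-+] → (0.527641, -0.527641, -0.7792)–(0.746174, 0, -0.7792)  len=0.5711

Chained into 1 loop(s):
  loop 1: 8 segments, perimeter = 4.5688
Total perimeter = 4.569

loops=1 perimeter=4.569


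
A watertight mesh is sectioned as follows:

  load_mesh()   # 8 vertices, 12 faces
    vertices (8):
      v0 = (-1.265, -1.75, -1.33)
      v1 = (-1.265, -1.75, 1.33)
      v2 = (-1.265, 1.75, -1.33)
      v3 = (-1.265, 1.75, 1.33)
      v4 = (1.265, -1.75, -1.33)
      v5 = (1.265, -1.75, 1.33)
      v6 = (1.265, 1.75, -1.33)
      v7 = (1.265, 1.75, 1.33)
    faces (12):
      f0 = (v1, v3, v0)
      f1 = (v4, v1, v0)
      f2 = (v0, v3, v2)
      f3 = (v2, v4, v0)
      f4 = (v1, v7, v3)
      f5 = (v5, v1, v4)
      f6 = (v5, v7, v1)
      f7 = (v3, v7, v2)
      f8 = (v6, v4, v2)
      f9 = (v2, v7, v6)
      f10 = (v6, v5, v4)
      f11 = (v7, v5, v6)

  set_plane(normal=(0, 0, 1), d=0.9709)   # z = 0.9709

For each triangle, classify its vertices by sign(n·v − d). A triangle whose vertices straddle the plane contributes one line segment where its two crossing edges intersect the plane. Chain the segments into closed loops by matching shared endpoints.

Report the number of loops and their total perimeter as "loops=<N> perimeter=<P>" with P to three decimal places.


Straddling triangles (8 of 12):
  (v1,v3,v0) [++-] → (-1.265, 1.2775, 0.9709)–(-1.265, -1.75, 0.9709)  len=3.0275
  (v4,v1,v0) [-+-] → (-0.92345, -1.75, 0.9709)–(-1.265, -1.75, 0.9709)  len=0.3416
  (v0,v3,v2) [-+-] → (-1.265, 1.2775, 0.9709)–(-1.265, 1.75, 0.9709)  len=0.4725
  (v5,v1,v4) [++-] → (-0.92345, -1.75, 0.9709)–(1.265, -1.75, 0.9709)  len=2.1884
  (v3,v7,v2) [++-] → (0.92345, 1.75, 0.9709)–(-1.265, 1.75, 0.9709)  len=2.1884
  (v2,v7,v6) [-+-] → (0.92345, 1.75, 0.9709)–(1.265, 1.75, 0.9709)  len=0.3416
  (v6,v5,v4) [-+-] → (1.265, -1.2775, 0.9709)–(1.265, -1.75, 0.9709)  len=0.4725
  (v7,v5,v6) [++-] → (1.265, -1.2775, 0.9709)–(1.265, 1.75, 0.9709)  len=3.0275

Chained into 1 loop(s):
  loop 1: 8 segments, perimeter = 12.0600
Total perimeter = 12.060

loops=1 perimeter=12.060


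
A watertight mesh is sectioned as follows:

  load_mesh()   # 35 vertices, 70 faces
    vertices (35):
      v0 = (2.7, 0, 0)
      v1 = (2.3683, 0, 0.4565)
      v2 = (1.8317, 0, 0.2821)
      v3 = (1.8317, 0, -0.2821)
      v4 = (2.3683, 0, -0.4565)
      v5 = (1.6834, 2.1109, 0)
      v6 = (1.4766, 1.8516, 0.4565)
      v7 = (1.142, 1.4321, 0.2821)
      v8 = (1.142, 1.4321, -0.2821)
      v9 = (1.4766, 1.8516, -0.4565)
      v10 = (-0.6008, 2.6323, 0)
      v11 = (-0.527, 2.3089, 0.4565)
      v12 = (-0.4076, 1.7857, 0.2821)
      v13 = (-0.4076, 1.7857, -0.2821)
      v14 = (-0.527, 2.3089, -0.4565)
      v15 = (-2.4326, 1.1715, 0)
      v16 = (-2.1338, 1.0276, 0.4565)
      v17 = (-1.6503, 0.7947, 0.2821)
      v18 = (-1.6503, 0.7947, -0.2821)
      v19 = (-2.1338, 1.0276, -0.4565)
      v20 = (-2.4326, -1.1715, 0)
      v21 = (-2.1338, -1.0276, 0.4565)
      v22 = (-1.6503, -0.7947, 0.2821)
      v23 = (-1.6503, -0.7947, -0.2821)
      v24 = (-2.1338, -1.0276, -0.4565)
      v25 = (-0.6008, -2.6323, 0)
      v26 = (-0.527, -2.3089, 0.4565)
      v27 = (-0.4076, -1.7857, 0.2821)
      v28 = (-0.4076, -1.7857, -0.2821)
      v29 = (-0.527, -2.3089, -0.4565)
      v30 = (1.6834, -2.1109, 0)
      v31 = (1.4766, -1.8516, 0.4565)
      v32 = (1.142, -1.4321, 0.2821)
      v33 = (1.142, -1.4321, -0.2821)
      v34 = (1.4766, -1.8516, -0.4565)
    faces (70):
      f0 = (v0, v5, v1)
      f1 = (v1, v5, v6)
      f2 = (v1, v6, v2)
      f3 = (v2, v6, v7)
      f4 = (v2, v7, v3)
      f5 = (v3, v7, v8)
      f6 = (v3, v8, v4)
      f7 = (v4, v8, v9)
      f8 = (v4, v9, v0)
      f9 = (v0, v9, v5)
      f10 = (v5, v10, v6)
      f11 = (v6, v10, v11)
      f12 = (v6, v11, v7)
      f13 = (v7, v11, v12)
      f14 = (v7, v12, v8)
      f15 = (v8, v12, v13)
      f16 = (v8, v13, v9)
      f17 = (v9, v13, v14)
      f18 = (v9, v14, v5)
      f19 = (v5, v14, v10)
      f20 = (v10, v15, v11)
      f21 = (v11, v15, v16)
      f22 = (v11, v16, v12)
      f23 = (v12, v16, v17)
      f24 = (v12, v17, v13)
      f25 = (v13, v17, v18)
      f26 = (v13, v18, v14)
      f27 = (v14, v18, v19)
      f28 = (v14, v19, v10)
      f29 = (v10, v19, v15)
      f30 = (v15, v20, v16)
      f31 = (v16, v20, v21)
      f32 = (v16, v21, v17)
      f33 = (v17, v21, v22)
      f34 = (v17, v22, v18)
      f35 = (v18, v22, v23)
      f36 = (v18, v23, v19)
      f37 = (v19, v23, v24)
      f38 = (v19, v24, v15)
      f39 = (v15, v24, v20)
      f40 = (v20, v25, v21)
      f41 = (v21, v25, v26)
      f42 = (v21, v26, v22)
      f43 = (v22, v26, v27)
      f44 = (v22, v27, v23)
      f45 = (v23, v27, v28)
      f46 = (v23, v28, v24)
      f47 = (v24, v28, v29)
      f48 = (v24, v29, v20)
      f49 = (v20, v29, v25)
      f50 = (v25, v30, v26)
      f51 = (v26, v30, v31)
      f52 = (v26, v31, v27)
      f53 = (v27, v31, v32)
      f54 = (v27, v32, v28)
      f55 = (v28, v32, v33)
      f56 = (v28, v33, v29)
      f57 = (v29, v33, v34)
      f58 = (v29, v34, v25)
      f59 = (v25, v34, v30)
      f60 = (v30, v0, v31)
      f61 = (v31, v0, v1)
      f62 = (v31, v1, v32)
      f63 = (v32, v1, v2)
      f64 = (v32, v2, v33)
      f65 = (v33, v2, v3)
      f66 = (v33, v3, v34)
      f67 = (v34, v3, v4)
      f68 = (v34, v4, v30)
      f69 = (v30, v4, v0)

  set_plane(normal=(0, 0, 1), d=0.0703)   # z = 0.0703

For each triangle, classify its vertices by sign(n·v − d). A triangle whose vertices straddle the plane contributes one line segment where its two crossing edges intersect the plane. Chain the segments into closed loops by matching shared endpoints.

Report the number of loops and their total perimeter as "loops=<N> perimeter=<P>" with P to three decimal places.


loops=2 perimeter=27.217

Straddling triangles (28 of 70):
  (v0,v5,v1) [--+] → (1.78887, 1.78583, 0.0703)–(2.64892, 0, 0.0703)  len=1.9821
  (v1,v5,v6) [+-+] → (1.78887, 1.78583, 0.0703)–(1.65155, 2.07097, 0.0703)  len=0.3165
  (v2,v7,v3) [++-] → (1.40091, 0.894491, 0.0703)–(1.8317, 0, 0.0703)  len=0.9928
  (v3,v7,v8) [-+-] → (1.40091, 0.894491, 0.0703)–(1.142, 1.4321, 0.0703)  len=0.5967
  (v5,v10,v6) [--+] → (-0.280885, 2.51207, 0.0703)–(1.65155, 2.07097, 0.0703)  len=1.9821
  (v6,v10,v11) [+-+] → (-0.280885, 2.51207, 0.0703)–(-0.589435, 2.5825, 0.0703)  len=0.3165
  (v7,v12,v8) [++-] → (0.174118, 1.65296, 0.0703)–(1.142, 1.4321, 0.0703)  len=0.9928
  (v8,v12,v13) [-+-] → (0.174118, 1.65296, 0.0703)–(-0.4076, 1.7857, 0.0703)  len=0.5967
  (v10,v15,v11) [--+] → (-2.13914, 1.34666, 0.0703)–(-0.589435, 2.5825, 0.0703)  len=1.9821
  (v11,v15,v16) [+-+] → (-2.13914, 1.34666, 0.0703)–(-2.38659, 1.14934, 0.0703)  len=0.3165
  (v12,v17,v13) [++-] → (-1.18379, 1.16672, 0.0703)–(-0.4076, 1.7857, 0.0703)  len=0.9928
  (v13,v17,v18) [-+-] → (-1.18379, 1.16672, 0.0703)–(-1.6503, 0.7947, 0.0703)  len=0.5967
  (v15,v20,v16) [--+] → (-2.38659, -0.832843, 0.0703)–(-2.38659, 1.14934, 0.0703)  len=1.9822
  (v16,v20,v21) [+-+] → (-2.38659, -0.832843, 0.0703)–(-2.38659, -1.14934, 0.0703)  len=0.3165
  (v17,v22,v18) [++-] → (-1.6503, -0.198041, 0.0703)–(-1.6503, 0.7947, 0.0703)  len=0.9927
  (v18,v22,v23) [-+-] → (-1.6503, -0.198041, 0.0703)–(-1.6503, -0.7947, 0.0703)  len=0.5967
  (v20,v25,v21) [--+] → (-0.836879, -2.38518, 0.0703)–(-2.38659, -1.14934, 0.0703)  len=1.9821
  (v21,v25,v26) [+-+] → (-0.836879, -2.38518, 0.0703)–(-0.589435, -2.5825, 0.0703)  len=0.3165
  (v22,v27,v23) [++-] → (-0.874108, -1.41368, 0.0703)–(-1.6503, -0.7947, 0.0703)  len=0.9928
  (v23,v27,v28) [-+-] → (-0.874108, -1.41368, 0.0703)–(-0.4076, -1.7857, 0.0703)  len=0.5967
  (v25,v30,v26) [--+] → (1.343, -2.14139, 0.0703)–(-0.589435, -2.5825, 0.0703)  len=1.9821
  (v26,v30,v31) [+-+] → (1.343, -2.14139, 0.0703)–(1.65155, -2.07097, 0.0703)  len=0.3165
  (v27,v32,v28) [++-] → (0.560282, -1.56484, 0.0703)–(-0.4076, -1.7857, 0.0703)  len=0.9928
  (v28,v32,v33) [-+-] → (0.560282, -1.56484, 0.0703)–(1.142, -1.4321, 0.0703)  len=0.5967
  (v30,v0,v31) [--+] → (2.5116, -0.285142, 0.0703)–(1.65155, -2.07097, 0.0703)  len=1.9821
  (v31,v0,v1) [+-+] → (2.5116, -0.285142, 0.0703)–(2.64892, 0, 0.0703)  len=0.3165
  (v32,v2,v33) [++-] → (1.57279, -0.537609, 0.0703)–(1.142, -1.4321, 0.0703)  len=0.9928
  (v33,v2,v3) [-+-] → (1.57279, -0.537609, 0.0703)–(1.8317, 0, 0.0703)  len=0.5967

Chained into 2 loop(s):
  loop 1: 14 segments, perimeter = 16.0904
  loop 2: 14 segments, perimeter = 11.1262
Total perimeter = 27.217


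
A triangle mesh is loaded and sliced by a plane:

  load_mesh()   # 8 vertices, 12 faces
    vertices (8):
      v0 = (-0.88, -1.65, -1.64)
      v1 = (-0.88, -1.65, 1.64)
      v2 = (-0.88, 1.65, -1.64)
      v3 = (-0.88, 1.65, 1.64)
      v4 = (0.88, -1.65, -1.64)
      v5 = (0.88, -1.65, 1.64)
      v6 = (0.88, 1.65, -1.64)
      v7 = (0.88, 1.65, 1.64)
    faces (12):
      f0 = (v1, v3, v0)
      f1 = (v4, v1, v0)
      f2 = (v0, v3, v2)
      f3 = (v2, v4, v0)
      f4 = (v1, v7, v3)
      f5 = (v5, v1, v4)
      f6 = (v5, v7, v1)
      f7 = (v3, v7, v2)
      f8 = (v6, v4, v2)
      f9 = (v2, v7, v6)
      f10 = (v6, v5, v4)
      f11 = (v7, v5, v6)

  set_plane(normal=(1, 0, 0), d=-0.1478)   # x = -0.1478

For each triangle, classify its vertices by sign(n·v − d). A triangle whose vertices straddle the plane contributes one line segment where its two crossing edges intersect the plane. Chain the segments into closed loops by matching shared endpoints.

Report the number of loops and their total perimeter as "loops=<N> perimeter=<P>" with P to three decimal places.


Straddling triangles (8 of 12):
  (v4,v1,v0) [+--] → (-0.1478, -1.65, 0.275445)–(-0.1478, -1.65, -1.64)  len=1.9154
  (v2,v4,v0) [-+-] → (-0.1478, 0.277125, -1.64)–(-0.1478, -1.65, -1.64)  len=1.9271
  (v1,v7,v3) [-+-] → (-0.1478, -0.277125, 1.64)–(-0.1478, 1.65, 1.64)  len=1.9271
  (v5,v1,v4) [+-+] → (-0.1478, -1.65, 1.64)–(-0.1478, -1.65, 0.275445)  len=1.3646
  (v5,v7,v1) [++-] → (-0.1478, -0.277125, 1.64)–(-0.1478, -1.65, 1.64)  len=1.3729
  (v3,v7,v2) [-+-] → (-0.1478, 1.65, 1.64)–(-0.1478, 1.65, -0.275445)  len=1.9154
  (v6,v4,v2) [++-] → (-0.1478, 0.277125, -1.64)–(-0.1478, 1.65, -1.64)  len=1.3729
  (v2,v7,v6) [-++] → (-0.1478, 1.65, -0.275445)–(-0.1478, 1.65, -1.64)  len=1.3646

Chained into 1 loop(s):
  loop 1: 8 segments, perimeter = 13.1600
Total perimeter = 13.160

loops=1 perimeter=13.160


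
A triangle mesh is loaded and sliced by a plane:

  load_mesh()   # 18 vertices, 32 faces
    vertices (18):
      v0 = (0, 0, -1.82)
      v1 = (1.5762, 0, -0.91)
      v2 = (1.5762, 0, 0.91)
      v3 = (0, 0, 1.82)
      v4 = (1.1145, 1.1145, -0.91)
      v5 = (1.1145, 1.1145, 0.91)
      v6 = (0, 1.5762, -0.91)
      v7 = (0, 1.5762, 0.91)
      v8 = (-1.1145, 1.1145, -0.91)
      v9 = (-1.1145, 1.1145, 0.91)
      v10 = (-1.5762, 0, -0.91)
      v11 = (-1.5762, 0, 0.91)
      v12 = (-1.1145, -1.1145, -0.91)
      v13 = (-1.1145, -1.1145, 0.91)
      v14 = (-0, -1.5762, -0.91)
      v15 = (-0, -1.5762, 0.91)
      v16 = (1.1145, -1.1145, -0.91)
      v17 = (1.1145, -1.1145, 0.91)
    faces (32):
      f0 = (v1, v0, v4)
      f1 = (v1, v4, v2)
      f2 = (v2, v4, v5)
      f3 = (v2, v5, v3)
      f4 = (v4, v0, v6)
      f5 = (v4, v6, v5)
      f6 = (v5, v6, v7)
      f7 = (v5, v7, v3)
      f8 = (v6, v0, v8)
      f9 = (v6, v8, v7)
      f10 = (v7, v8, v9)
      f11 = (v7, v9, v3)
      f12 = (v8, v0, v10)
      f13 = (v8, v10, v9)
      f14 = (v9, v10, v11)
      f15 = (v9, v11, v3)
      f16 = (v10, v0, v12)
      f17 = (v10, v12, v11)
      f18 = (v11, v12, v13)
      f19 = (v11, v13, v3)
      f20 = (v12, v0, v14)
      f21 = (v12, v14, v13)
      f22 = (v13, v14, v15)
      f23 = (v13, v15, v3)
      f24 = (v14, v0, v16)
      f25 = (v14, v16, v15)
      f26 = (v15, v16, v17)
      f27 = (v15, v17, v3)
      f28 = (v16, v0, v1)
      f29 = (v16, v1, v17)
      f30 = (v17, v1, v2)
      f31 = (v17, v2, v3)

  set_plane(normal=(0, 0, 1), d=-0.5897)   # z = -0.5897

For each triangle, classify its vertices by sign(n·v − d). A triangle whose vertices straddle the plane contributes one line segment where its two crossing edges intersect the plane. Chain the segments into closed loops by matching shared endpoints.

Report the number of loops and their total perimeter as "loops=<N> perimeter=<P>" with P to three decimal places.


loops=1 perimeter=9.651

Straddling triangles (16 of 32):
  (v1,v4,v2) [--+] → (1.19575, 0.91836, -0.5897)–(1.5762, 0, -0.5897)  len=0.9940
  (v2,v4,v5) [+-+] → (1.19575, 0.91836, -0.5897)–(1.1145, 1.1145, -0.5897)  len=0.2123
  (v4,v6,v5) [--+] → (0.19614, 1.49495, -0.5897)–(1.1145, 1.1145, -0.5897)  len=0.9940
  (v5,v6,v7) [+-+] → (0.19614, 1.49495, -0.5897)–(0, 1.5762, -0.5897)  len=0.2123
  (v6,v8,v7) [--+] → (-0.91836, 1.19575, -0.5897)–(0, 1.5762, -0.5897)  len=0.9940
  (v7,v8,v9) [+-+] → (-0.91836, 1.19575, -0.5897)–(-1.1145, 1.1145, -0.5897)  len=0.2123
  (v8,v10,v9) [--+] → (-1.49495, 0.19614, -0.5897)–(-1.1145, 1.1145, -0.5897)  len=0.9940
  (v9,v10,v11) [+-+] → (-1.49495, 0.19614, -0.5897)–(-1.5762, 0, -0.5897)  len=0.2123
  (v10,v12,v11) [--+] → (-1.19575, -0.91836, -0.5897)–(-1.5762, 0, -0.5897)  len=0.9940
  (v11,v12,v13) [+-+] → (-1.19575, -0.91836, -0.5897)–(-1.1145, -1.1145, -0.5897)  len=0.2123
  (v12,v14,v13) [--+] → (-0.19614, -1.49495, -0.5897)–(-1.1145, -1.1145, -0.5897)  len=0.9940
  (v13,v14,v15) [+-+] → (-0.19614, -1.49495, -0.5897)–(0, -1.5762, -0.5897)  len=0.2123
  (v14,v16,v15) [--+] → (0.91836, -1.19575, -0.5897)–(0, -1.5762, -0.5897)  len=0.9940
  (v15,v16,v17) [+-+] → (0.91836, -1.19575, -0.5897)–(1.1145, -1.1145, -0.5897)  len=0.2123
  (v16,v1,v17) [--+] → (1.49495, -0.19614, -0.5897)–(1.1145, -1.1145, -0.5897)  len=0.9940
  (v17,v1,v2) [+-+] → (1.49495, -0.19614, -0.5897)–(1.5762, 0, -0.5897)  len=0.2123

Chained into 1 loop(s):
  loop 1: 16 segments, perimeter = 9.6508
Total perimeter = 9.651


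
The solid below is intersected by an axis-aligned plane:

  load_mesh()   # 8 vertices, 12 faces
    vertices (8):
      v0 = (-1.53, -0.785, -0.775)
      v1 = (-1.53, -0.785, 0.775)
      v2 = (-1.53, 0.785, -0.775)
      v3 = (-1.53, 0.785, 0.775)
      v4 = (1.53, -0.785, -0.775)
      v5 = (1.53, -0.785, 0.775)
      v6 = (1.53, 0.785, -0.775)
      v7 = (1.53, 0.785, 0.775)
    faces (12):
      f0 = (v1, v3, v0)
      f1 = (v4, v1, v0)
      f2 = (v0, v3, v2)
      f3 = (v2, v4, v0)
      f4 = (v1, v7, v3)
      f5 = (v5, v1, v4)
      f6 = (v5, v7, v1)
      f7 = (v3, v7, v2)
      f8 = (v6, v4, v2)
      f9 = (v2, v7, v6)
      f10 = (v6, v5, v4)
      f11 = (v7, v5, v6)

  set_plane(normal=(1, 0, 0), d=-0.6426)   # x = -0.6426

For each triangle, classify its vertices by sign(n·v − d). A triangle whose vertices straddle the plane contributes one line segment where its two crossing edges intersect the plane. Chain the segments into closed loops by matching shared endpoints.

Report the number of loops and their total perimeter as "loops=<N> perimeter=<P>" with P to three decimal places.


Straddling triangles (8 of 12):
  (v4,v1,v0) [+--] → (-0.6426, -0.785, 0.3255)–(-0.6426, -0.785, -0.775)  len=1.1005
  (v2,v4,v0) [-+-] → (-0.6426, 0.3297, -0.775)–(-0.6426, -0.785, -0.775)  len=1.1147
  (v1,v7,v3) [-+-] → (-0.6426, -0.3297, 0.775)–(-0.6426, 0.785, 0.775)  len=1.1147
  (v5,v1,v4) [+-+] → (-0.6426, -0.785, 0.775)–(-0.6426, -0.785, 0.3255)  len=0.4495
  (v5,v7,v1) [++-] → (-0.6426, -0.3297, 0.775)–(-0.6426, -0.785, 0.775)  len=0.4553
  (v3,v7,v2) [-+-] → (-0.6426, 0.785, 0.775)–(-0.6426, 0.785, -0.3255)  len=1.1005
  (v6,v4,v2) [++-] → (-0.6426, 0.3297, -0.775)–(-0.6426, 0.785, -0.775)  len=0.4553
  (v2,v7,v6) [-++] → (-0.6426, 0.785, -0.3255)–(-0.6426, 0.785, -0.775)  len=0.4495

Chained into 1 loop(s):
  loop 1: 8 segments, perimeter = 6.2400
Total perimeter = 6.240

loops=1 perimeter=6.240


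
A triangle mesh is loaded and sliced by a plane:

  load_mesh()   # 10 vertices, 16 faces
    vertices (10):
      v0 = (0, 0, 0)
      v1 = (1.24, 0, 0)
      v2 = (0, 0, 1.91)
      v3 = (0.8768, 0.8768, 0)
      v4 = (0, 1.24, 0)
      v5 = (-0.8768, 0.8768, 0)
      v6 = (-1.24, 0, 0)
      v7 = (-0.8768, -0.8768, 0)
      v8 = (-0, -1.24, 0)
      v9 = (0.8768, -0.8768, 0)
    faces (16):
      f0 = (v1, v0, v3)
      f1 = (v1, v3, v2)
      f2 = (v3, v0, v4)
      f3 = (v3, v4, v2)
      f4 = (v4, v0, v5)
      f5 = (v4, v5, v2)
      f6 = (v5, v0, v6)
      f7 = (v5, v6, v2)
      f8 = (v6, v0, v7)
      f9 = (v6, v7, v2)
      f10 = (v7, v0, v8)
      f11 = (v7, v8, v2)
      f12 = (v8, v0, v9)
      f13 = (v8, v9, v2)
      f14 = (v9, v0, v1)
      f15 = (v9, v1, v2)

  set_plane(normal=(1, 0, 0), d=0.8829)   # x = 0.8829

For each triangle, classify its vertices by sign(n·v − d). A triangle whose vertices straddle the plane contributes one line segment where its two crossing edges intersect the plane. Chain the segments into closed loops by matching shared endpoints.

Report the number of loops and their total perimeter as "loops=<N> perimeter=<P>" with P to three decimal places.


Straddling triangles (4 of 16):
  (v1,v0,v3) [+--] → (0.8829, 0, 0)–(0.8829, 0.862074, 0)  len=0.8621
  (v1,v3,v2) [+--] → (0.8829, 0.862074, 0)–(0.8829, 0, 0.550049)  len=1.0226
  (v9,v0,v1) [--+] → (0.8829, 0, 0)–(0.8829, -0.862074, 0)  len=0.8621
  (v9,v1,v2) [-+-] → (0.8829, -0.862074, 0)–(0.8829, 0, 0.550049)  len=1.0226

Chained into 1 loop(s):
  loop 1: 4 segments, perimeter = 3.7694
Total perimeter = 3.769

loops=1 perimeter=3.769


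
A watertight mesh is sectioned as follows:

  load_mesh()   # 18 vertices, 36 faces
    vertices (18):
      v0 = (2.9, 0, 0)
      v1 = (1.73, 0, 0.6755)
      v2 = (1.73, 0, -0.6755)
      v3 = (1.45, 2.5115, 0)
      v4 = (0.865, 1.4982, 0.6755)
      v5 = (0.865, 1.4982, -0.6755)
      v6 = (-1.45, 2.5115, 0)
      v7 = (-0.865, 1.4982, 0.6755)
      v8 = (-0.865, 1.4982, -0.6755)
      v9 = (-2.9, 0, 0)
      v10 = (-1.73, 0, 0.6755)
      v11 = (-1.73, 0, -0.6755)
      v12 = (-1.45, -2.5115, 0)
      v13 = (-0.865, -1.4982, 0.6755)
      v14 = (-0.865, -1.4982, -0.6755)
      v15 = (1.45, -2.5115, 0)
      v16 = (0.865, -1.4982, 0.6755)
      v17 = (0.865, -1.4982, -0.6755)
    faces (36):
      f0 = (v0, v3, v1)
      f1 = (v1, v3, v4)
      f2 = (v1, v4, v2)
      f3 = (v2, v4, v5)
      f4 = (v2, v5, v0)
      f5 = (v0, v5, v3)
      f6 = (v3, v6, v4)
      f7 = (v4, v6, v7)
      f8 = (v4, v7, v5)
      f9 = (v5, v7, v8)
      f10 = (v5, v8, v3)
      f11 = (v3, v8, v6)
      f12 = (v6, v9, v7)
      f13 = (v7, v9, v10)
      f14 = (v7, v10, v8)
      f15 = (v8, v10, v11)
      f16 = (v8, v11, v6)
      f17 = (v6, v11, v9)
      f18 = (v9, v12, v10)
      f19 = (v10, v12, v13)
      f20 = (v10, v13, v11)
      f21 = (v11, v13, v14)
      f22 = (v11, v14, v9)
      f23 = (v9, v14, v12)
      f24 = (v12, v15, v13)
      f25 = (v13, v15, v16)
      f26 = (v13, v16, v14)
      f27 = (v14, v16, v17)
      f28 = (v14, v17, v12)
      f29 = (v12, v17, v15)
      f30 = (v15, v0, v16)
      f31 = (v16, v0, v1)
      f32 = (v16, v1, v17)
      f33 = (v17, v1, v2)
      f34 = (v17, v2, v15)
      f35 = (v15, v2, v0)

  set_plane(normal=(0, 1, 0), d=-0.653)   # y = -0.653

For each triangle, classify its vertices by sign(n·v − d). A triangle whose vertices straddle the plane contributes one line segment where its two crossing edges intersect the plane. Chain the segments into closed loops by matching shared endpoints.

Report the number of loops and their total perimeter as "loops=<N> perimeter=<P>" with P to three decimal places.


Straddling triangles (12 of 36):
  (v9,v12,v10) [+-+] → (-2.52299, -0.653, 0)–(-1.6572, -0.653, 0.499867)  len=0.9997
  (v10,v12,v13) [+--] → (-1.6572, -0.653, 0.499867)–(-1.35298, -0.653, 0.6755)  len=0.3513
  (v10,v13,v11) [+-+] → (-1.35298, -0.653, 0.6755)–(-1.35298, -0.653, -0.0866581)  len=0.7622
  (v11,v13,v14) [+--] → (-1.35298, -0.653, -0.0866581)–(-1.35298, -0.653, -0.6755)  len=0.5888
  (v11,v14,v9) [+-+] → (-1.35298, -0.653, -0.6755)–(-2.01303, -0.653, -0.294421)  len=0.7622
  (v9,v14,v12) [+--] → (-2.01303, -0.653, -0.294421)–(-2.52299, -0.653, 0)  len=0.5889
  (v15,v0,v16) [-+-] → (2.52299, -0.653, 0)–(2.01303, -0.653, 0.294421)  len=0.5889
  (v16,v0,v1) [-++] → (2.01303, -0.653, 0.294421)–(1.35298, -0.653, 0.6755)  len=0.7622
  (v16,v1,v17) [-+-] → (1.35298, -0.653, 0.6755)–(1.35298, -0.653, 0.0866581)  len=0.5888
  (v17,v1,v2) [-++] → (1.35298, -0.653, 0.0866581)–(1.35298, -0.653, -0.6755)  len=0.7622
  (v17,v2,v15) [-+-] → (1.35298, -0.653, -0.6755)–(1.6572, -0.653, -0.499867)  len=0.3513
  (v15,v2,v0) [-++] → (1.6572, -0.653, -0.499867)–(2.52299, -0.653, 0)  len=0.9997

Chained into 2 loop(s):
  loop 1: 6 segments, perimeter = 4.0530
  loop 2: 6 segments, perimeter = 4.0530
Total perimeter = 8.106

loops=2 perimeter=8.106


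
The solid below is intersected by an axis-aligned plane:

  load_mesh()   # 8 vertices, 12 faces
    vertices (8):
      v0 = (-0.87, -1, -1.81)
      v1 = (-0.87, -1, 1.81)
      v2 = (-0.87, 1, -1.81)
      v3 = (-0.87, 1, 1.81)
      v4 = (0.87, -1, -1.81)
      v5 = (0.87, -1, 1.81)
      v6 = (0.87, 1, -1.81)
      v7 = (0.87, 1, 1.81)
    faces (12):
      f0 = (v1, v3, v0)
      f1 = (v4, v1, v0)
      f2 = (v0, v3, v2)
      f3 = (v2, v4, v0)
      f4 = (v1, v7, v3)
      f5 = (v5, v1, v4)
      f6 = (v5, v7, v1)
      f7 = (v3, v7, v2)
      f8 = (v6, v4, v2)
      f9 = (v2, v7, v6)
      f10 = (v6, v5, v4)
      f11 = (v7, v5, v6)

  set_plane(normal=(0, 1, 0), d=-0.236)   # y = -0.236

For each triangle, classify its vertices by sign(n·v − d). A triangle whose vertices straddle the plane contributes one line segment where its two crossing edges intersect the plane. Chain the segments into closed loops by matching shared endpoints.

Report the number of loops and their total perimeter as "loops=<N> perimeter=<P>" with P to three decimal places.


loops=1 perimeter=10.720

Straddling triangles (8 of 12):
  (v1,v3,v0) [-+-] → (-0.87, -0.236, 1.81)–(-0.87, -0.236, -0.42716)  len=2.2372
  (v0,v3,v2) [-++] → (-0.87, -0.236, -0.42716)–(-0.87, -0.236, -1.81)  len=1.3828
  (v2,v4,v0) [+--] → (0.20532, -0.236, -1.81)–(-0.87, -0.236, -1.81)  len=1.0753
  (v1,v7,v3) [-++] → (-0.20532, -0.236, 1.81)–(-0.87, -0.236, 1.81)  len=0.6647
  (v5,v7,v1) [-+-] → (0.87, -0.236, 1.81)–(-0.20532, -0.236, 1.81)  len=1.0753
  (v6,v4,v2) [+-+] → (0.87, -0.236, -1.81)–(0.20532, -0.236, -1.81)  len=0.6647
  (v6,v5,v4) [+--] → (0.87, -0.236, 0.42716)–(0.87, -0.236, -1.81)  len=2.2372
  (v7,v5,v6) [+-+] → (0.87, -0.236, 1.81)–(0.87, -0.236, 0.42716)  len=1.3828

Chained into 1 loop(s):
  loop 1: 8 segments, perimeter = 10.7200
Total perimeter = 10.720


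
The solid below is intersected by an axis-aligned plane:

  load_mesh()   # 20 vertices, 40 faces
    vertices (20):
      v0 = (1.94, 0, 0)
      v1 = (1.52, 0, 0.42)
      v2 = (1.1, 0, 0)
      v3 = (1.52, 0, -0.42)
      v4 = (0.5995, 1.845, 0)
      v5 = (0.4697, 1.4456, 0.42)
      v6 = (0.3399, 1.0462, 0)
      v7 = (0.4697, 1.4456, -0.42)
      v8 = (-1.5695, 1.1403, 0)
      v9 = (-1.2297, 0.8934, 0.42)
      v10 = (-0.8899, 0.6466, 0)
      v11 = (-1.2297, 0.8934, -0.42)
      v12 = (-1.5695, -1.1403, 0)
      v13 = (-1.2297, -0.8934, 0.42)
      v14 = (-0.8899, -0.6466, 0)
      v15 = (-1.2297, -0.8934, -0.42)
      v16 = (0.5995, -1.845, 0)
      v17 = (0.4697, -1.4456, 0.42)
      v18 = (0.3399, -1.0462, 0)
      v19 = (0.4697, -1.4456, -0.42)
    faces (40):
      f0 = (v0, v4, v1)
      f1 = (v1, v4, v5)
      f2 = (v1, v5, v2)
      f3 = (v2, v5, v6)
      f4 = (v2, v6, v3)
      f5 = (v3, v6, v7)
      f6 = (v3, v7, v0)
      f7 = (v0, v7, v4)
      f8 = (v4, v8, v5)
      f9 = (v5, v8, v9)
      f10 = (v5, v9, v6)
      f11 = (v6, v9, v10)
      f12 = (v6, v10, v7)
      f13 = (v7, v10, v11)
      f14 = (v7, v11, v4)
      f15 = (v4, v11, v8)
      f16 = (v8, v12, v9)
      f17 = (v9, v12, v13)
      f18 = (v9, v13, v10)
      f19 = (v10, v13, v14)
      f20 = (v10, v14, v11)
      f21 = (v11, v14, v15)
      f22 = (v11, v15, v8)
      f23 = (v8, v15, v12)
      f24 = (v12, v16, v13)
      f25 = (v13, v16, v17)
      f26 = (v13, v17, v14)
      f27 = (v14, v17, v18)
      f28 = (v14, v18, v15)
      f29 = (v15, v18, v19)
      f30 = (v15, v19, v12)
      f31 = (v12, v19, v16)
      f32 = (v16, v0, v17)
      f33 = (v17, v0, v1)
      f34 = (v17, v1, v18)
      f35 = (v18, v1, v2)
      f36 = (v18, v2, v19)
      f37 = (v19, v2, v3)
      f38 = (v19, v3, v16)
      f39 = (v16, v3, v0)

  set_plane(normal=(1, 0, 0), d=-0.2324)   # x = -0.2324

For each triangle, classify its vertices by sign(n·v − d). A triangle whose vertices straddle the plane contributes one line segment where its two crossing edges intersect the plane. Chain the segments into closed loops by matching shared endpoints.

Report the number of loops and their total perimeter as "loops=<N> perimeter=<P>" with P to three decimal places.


Straddling triangles (16 of 40):
  (v4,v8,v5) [+-+] → (-0.2324, 1.57472, 0)–(-0.2324, 1.34048, 0.275393)  len=0.3615
  (v5,v8,v9) [+--] → (-0.2324, 1.34048, 0.275393)–(-0.2324, 1.21746, 0.42)  len=0.1899
  (v5,v9,v6) [+-+] → (-0.2324, 1.21746, 0.42)–(-0.2324, 0.990487, 0.153138)  len=0.3503
  (v6,v9,v10) [+--] → (-0.2324, 0.990487, 0.153138)–(-0.2324, 0.860242, 0)  len=0.2010
  (v6,v10,v7) [+-+] → (-0.2324, 0.860242, 0)–(-0.2324, 1.03299, -0.203111)  len=0.2666
  (v7,v10,v11) [+--] → (-0.2324, 1.03299, -0.203111)–(-0.2324, 1.21746, -0.42)  len=0.2847
  (v7,v11,v4) [+-+] → (-0.2324, 1.21746, -0.42)–(-0.2324, 1.41222, -0.191011)  len=0.3006
  (v4,v11,v8) [+--] → (-0.2324, 1.41222, -0.191011)–(-0.2324, 1.57472, 0)  len=0.2508
  (v12,v16,v13) [-+-] → (-0.2324, -1.57472, 0)–(-0.2324, -1.41222, 0.191011)  len=0.2508
  (v13,v16,v17) [-++] → (-0.2324, -1.41222, 0.191011)–(-0.2324, -1.21746, 0.42)  len=0.3006
  (v13,v17,v14) [-+-] → (-0.2324, -1.21746, 0.42)–(-0.2324, -1.03299, 0.203111)  len=0.2847
  (v14,v17,v18) [-++] → (-0.2324, -1.03299, 0.203111)–(-0.2324, -0.860242, 0)  len=0.2666
  (v14,v18,v15) [-+-] → (-0.2324, -0.860242, 0)–(-0.2324, -0.990487, -0.153138)  len=0.2010
  (v15,v18,v19) [-++] → (-0.2324, -0.990487, -0.153138)–(-0.2324, -1.21746, -0.42)  len=0.3503
  (v15,v19,v12) [-+-] → (-0.2324, -1.21746, -0.42)–(-0.2324, -1.34048, -0.275393)  len=0.1899
  (v12,v19,v16) [-++] → (-0.2324, -1.34048, -0.275393)–(-0.2324, -1.57472, 0)  len=0.3615

Chained into 2 loop(s):
  loop 1: 8 segments, perimeter = 2.2055
  loop 2: 8 segments, perimeter = 2.2055
Total perimeter = 4.411

loops=2 perimeter=4.411


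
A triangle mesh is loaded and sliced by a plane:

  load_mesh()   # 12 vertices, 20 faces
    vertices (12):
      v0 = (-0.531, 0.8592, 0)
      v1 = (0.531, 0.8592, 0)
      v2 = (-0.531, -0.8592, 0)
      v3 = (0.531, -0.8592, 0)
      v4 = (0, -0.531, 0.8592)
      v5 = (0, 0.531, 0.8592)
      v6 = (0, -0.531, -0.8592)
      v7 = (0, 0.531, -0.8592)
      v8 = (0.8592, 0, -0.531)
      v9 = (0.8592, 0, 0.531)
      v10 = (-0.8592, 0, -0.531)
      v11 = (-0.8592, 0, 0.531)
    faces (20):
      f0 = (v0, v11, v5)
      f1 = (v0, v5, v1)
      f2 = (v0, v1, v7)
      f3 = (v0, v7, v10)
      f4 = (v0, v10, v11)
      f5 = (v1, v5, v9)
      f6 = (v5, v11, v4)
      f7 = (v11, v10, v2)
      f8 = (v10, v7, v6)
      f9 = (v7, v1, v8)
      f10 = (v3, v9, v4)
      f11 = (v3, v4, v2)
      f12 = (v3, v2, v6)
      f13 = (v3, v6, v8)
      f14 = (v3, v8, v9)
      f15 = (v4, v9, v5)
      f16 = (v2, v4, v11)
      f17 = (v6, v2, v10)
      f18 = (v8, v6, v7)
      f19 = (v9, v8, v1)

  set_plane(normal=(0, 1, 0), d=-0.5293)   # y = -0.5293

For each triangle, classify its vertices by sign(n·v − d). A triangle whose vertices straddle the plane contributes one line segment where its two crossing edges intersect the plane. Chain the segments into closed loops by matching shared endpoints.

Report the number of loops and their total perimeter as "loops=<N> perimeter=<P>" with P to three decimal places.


Straddling triangles (10 of 20):
  (v5,v11,v4) [++-] → (-0.00275073, -0.5293, 0.858149)–(0, -0.5293, 0.8592)  len=0.0029
  (v11,v10,v2) [++-] → (-0.657016, -0.5293, -0.203884)–(-0.657016, -0.5293, 0.203884)  len=0.4078
  (v10,v7,v6) [++-] → (0, -0.5293, -0.8592)–(-0.00275073, -0.5293, -0.858149)  len=0.0029
  (v3,v9,v4) [-+-] → (0.657016, -0.5293, 0.203884)–(0.00275073, -0.5293, 0.858149)  len=0.9253
  (v3,v6,v8) [--+] → (0.00275073, -0.5293, -0.858149)–(0.657016, -0.5293, -0.203884)  len=0.9253
  (v3,v8,v9) [-++] → (0.657016, -0.5293, -0.203884)–(0.657016, -0.5293, 0.203884)  len=0.4078
  (v4,v9,v5) [-++] → (0.00275073, -0.5293, 0.858149)–(0, -0.5293, 0.8592)  len=0.0029
  (v2,v4,v11) [--+] → (-0.00275073, -0.5293, 0.858149)–(-0.657016, -0.5293, 0.203884)  len=0.9253
  (v6,v2,v10) [--+] → (-0.657016, -0.5293, -0.203884)–(-0.00275073, -0.5293, -0.858149)  len=0.9253
  (v8,v6,v7) [+-+] → (0.00275073, -0.5293, -0.858149)–(0, -0.5293, -0.8592)  len=0.0029

Chained into 1 loop(s):
  loop 1: 10 segments, perimeter = 4.5284
Total perimeter = 4.528

loops=1 perimeter=4.528


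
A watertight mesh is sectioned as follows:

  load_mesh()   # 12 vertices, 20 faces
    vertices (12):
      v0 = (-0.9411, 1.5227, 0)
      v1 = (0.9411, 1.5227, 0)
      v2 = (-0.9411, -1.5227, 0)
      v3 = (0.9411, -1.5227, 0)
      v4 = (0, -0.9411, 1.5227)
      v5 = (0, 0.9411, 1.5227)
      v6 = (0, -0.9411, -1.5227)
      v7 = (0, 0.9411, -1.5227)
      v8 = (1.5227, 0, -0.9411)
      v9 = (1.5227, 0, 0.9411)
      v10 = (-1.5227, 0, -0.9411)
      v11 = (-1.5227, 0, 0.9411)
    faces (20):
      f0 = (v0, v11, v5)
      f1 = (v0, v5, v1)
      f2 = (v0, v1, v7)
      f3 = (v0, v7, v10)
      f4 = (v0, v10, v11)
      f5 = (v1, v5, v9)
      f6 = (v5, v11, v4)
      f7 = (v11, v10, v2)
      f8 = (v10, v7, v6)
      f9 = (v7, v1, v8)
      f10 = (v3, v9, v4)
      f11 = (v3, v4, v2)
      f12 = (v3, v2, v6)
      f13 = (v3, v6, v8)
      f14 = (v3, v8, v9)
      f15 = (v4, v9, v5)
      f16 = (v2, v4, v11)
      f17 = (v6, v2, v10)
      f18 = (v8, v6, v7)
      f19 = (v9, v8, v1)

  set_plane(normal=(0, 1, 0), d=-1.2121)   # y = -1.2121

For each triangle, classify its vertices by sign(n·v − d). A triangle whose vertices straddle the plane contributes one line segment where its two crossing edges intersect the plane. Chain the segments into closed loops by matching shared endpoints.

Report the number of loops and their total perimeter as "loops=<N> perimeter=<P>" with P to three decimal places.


Straddling triangles (8 of 20):
  (v11,v10,v2) [++-] → (-1.05973, -1.2121, -0.191965)–(-1.05973, -1.2121, 0.191965)  len=0.3839
  (v3,v9,v4) [-++] → (1.05973, -1.2121, 0.191965)–(0.438511, -1.2121, 0.813189)  len=0.8785
  (v3,v4,v2) [-+-] → (0.438511, -1.2121, 0.813189)–(-0.438511, -1.2121, 0.813189)  len=0.8770
  (v3,v2,v6) [--+] → (-0.438511, -1.2121, -0.813189)–(0.438511, -1.2121, -0.813189)  len=0.8770
  (v3,v6,v8) [-++] → (0.438511, -1.2121, -0.813189)–(1.05973, -1.2121, -0.191965)  len=0.8785
  (v3,v8,v9) [-++] → (1.05973, -1.2121, -0.191965)–(1.05973, -1.2121, 0.191965)  len=0.3839
  (v2,v4,v11) [-++] → (-0.438511, -1.2121, 0.813189)–(-1.05973, -1.2121, 0.191965)  len=0.8785
  (v6,v2,v10) [+-+] → (-0.438511, -1.2121, -0.813189)–(-1.05973, -1.2121, -0.191965)  len=0.8785

Chained into 1 loop(s):
  loop 1: 8 segments, perimeter = 6.0361
Total perimeter = 6.036

loops=1 perimeter=6.036


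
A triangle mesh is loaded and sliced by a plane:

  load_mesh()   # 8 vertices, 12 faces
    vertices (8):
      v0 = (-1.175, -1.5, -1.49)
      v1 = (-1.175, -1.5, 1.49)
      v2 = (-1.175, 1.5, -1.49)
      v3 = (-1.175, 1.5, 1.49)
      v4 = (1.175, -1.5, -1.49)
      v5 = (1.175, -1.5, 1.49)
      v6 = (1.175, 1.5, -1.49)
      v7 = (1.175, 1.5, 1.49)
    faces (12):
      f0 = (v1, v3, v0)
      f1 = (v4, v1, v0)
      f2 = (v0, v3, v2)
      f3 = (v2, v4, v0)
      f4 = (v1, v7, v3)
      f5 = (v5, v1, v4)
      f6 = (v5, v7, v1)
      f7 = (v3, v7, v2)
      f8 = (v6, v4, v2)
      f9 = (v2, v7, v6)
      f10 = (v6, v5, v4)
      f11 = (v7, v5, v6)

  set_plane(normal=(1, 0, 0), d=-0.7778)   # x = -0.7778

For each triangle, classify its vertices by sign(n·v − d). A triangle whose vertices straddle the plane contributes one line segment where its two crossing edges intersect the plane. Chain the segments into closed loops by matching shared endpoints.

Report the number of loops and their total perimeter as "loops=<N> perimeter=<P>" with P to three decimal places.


loops=1 perimeter=11.960

Straddling triangles (8 of 12):
  (v4,v1,v0) [+--] → (-0.7778, -1.5, 0.986317)–(-0.7778, -1.5, -1.49)  len=2.4763
  (v2,v4,v0) [-+-] → (-0.7778, 0.992936, -1.49)–(-0.7778, -1.5, -1.49)  len=2.4929
  (v1,v7,v3) [-+-] → (-0.7778, -0.992936, 1.49)–(-0.7778, 1.5, 1.49)  len=2.4929
  (v5,v1,v4) [+-+] → (-0.7778, -1.5, 1.49)–(-0.7778, -1.5, 0.986317)  len=0.5037
  (v5,v7,v1) [++-] → (-0.7778, -0.992936, 1.49)–(-0.7778, -1.5, 1.49)  len=0.5071
  (v3,v7,v2) [-+-] → (-0.7778, 1.5, 1.49)–(-0.7778, 1.5, -0.986317)  len=2.4763
  (v6,v4,v2) [++-] → (-0.7778, 0.992936, -1.49)–(-0.7778, 1.5, -1.49)  len=0.5071
  (v2,v7,v6) [-++] → (-0.7778, 1.5, -0.986317)–(-0.7778, 1.5, -1.49)  len=0.5037

Chained into 1 loop(s):
  loop 1: 8 segments, perimeter = 11.9600
Total perimeter = 11.960


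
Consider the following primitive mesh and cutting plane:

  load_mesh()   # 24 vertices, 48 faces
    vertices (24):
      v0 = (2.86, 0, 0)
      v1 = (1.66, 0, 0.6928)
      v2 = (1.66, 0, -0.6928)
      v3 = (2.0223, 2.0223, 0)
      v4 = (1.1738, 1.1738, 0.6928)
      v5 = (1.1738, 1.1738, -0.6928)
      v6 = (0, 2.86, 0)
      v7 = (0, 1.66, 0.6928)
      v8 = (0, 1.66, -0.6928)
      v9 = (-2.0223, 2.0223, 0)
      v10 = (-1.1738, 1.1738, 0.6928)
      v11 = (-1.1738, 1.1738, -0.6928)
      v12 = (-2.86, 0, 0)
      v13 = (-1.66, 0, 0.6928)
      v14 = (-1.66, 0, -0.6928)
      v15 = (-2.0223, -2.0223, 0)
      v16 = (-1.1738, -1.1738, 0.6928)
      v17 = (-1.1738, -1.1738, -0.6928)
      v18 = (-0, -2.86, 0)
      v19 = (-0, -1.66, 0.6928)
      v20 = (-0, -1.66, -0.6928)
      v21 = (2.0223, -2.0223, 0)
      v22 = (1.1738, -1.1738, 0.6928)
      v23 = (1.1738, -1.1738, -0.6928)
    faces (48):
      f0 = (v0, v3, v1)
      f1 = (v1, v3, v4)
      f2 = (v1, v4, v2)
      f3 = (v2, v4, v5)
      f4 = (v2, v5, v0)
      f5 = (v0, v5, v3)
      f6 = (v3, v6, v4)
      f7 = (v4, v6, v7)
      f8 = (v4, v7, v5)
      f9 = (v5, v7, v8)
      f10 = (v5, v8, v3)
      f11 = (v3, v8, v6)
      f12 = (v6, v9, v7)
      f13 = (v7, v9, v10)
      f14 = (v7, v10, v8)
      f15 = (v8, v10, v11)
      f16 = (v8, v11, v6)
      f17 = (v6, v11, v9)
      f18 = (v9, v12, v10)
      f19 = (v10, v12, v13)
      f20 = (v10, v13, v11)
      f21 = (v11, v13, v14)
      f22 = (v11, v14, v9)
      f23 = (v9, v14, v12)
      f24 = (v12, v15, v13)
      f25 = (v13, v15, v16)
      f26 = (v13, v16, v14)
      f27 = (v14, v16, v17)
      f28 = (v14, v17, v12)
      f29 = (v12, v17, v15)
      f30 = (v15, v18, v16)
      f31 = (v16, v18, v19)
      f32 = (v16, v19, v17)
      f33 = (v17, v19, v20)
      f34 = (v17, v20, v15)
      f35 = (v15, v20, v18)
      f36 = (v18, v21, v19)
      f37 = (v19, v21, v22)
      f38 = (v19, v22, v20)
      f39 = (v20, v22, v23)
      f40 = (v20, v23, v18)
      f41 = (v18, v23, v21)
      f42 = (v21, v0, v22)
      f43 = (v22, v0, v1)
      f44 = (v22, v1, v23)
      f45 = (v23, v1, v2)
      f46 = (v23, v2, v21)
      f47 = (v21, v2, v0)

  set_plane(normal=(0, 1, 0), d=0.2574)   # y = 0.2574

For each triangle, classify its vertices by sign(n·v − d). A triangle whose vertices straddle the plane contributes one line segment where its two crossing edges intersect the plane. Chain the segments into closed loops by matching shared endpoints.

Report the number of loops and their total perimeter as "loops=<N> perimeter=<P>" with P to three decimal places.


Straddling triangles (12 of 48):
  (v0,v3,v1) [-+-] → (2.75338, 0.2574, 0)–(1.70611, 0.2574, 0.60462)  len=1.2093
  (v1,v3,v4) [-++] → (1.70611, 0.2574, 0.60462)–(1.55338, 0.2574, 0.6928)  len=0.1764
  (v1,v4,v2) [-+-] → (1.55338, 0.2574, 0.6928)–(1.55338, 0.2574, -0.388955)  len=1.0818
  (v2,v4,v5) [-++] → (1.55338, 0.2574, -0.388955)–(1.55338, 0.2574, -0.6928)  len=0.3038
  (v2,v5,v0) [-+-] → (1.55338, 0.2574, -0.6928)–(2.49024, 0.2574, -0.151923)  len=1.0818
  (v0,v5,v3) [-++] → (2.49024, 0.2574, -0.151923)–(2.75338, 0.2574, 0)  len=0.3038
  (v9,v12,v10) [+-+] → (-2.75338, 0.2574, 0)–(-2.49024, 0.2574, 0.151923)  len=0.3038
  (v10,v12,v13) [+--] → (-2.49024, 0.2574, 0.151923)–(-1.55338, 0.2574, 0.6928)  len=1.0818
  (v10,v13,v11) [+-+] → (-1.55338, 0.2574, 0.6928)–(-1.55338, 0.2574, 0.388955)  len=0.3038
  (v11,v13,v14) [+--] → (-1.55338, 0.2574, 0.388955)–(-1.55338, 0.2574, -0.6928)  len=1.0818
  (v11,v14,v9) [+-+] → (-1.55338, 0.2574, -0.6928)–(-1.70611, 0.2574, -0.60462)  len=0.1764
  (v9,v14,v12) [+--] → (-1.70611, 0.2574, -0.60462)–(-2.75338, 0.2574, 0)  len=1.2093

Chained into 2 loop(s):
  loop 1: 6 segments, perimeter = 4.1569
  loop 2: 6 segments, perimeter = 4.1569
Total perimeter = 8.314

loops=2 perimeter=8.314


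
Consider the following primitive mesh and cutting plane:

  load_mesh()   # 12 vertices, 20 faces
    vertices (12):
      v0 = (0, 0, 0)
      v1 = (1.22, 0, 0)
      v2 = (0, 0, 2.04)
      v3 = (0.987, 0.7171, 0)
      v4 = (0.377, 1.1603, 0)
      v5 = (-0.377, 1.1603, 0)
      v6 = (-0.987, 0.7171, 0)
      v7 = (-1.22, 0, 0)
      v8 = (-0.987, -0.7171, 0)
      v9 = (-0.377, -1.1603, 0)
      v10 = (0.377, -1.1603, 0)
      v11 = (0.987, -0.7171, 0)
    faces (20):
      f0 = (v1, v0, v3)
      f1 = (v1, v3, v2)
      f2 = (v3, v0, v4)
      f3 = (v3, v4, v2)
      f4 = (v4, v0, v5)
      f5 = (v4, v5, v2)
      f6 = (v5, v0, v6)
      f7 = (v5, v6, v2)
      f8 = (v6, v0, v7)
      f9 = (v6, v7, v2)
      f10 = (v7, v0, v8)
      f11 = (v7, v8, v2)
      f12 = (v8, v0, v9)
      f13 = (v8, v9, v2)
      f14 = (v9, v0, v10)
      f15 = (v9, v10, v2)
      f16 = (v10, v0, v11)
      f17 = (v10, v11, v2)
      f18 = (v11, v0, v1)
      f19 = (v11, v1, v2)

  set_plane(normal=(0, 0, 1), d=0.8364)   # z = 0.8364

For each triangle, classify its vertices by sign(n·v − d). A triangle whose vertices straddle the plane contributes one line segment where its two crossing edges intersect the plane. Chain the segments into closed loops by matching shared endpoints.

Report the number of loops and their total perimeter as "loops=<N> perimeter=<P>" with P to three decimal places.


loops=1 perimeter=4.449

Straddling triangles (10 of 20):
  (v1,v3,v2) [--+] → (0.58233, 0.423089, 0.8364)–(0.7198, 0, 0.8364)  len=0.4449
  (v3,v4,v2) [--+] → (0.22243, 0.684577, 0.8364)–(0.58233, 0.423089, 0.8364)  len=0.4449
  (v4,v5,v2) [--+] → (-0.22243, 0.684577, 0.8364)–(0.22243, 0.684577, 0.8364)  len=0.4449
  (v5,v6,v2) [--+] → (-0.58233, 0.423089, 0.8364)–(-0.22243, 0.684577, 0.8364)  len=0.4449
  (v6,v7,v2) [--+] → (-0.7198, 0, 0.8364)–(-0.58233, 0.423089, 0.8364)  len=0.4449
  (v7,v8,v2) [--+] → (-0.58233, -0.423089, 0.8364)–(-0.7198, 0, 0.8364)  len=0.4449
  (v8,v9,v2) [--+] → (-0.22243, -0.684577, 0.8364)–(-0.58233, -0.423089, 0.8364)  len=0.4449
  (v9,v10,v2) [--+] → (0.22243, -0.684577, 0.8364)–(-0.22243, -0.684577, 0.8364)  len=0.4449
  (v10,v11,v2) [--+] → (0.58233, -0.423089, 0.8364)–(0.22243, -0.684577, 0.8364)  len=0.4449
  (v11,v1,v2) [--+] → (0.7198, 0, 0.8364)–(0.58233, -0.423089, 0.8364)  len=0.4449

Chained into 1 loop(s):
  loop 1: 10 segments, perimeter = 4.4486
Total perimeter = 4.449
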